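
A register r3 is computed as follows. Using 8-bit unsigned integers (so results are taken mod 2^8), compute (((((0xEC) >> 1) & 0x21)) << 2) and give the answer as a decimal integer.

128

0xEC = 11101100
→ >> 1 → 01110110 = 118
0x21 = 00100001
→ & → 00100000 = 32
→ << 2 (mod 2^8) → 10000000 = 128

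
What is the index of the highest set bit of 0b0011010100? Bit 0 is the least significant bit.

7

0b0011010100 = 11010100
The topmost 1 is at position 7 (since 2^7 = 128 ≤ 212 < 256).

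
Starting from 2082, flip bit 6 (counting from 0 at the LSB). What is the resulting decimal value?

x = 00100000100010
bit 6 is currently 0; toggle it via x ^ (1 << 6) = x ^ 64
→ 00100001100010 = 2146

2146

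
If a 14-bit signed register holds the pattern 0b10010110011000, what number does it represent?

-6760

pattern = 10010110011000 (MSB is 1 ⇒ negative)
Invert: 01101001100111, add 1 → 01101001101000 = 6760, so the value is -6760.
(Equivalently: 9624 - 2^14 = 9624 - 16384 = -6760.)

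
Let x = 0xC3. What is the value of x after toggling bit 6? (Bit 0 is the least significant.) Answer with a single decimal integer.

131

x = 011000011
bit 6 is currently 1; toggle it via x ^ (1 << 6) = x ^ 64
→ 010000011 = 131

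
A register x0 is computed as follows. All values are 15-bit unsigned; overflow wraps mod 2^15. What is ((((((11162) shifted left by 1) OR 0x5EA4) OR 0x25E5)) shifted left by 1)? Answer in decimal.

11162 = 010101110011010
→ shifted left by 1 (mod 2^15) → 101011100110100 = 22324
0x5EA4 = 101111010100100
→ OR → 101111110110100 = 24500
0x25E5 = 010010111100101
→ OR → 111111111110101 = 32757
→ shifted left by 1 (mod 2^15) → 111111111101010 = 32746

32746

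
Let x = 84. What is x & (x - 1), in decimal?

x = 1010100 = 84
x - 1 = 1010011
AND   = 1010000 = 80
(x & (x - 1) clears the lowest set bit of x.)

80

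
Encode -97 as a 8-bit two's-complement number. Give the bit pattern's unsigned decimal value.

159

97 in 8 bits: 01100001
Invert: 10011110
Add 1:  10011111 = 159
(Check: 2^8 - 97 = 256 - 97 = 159.)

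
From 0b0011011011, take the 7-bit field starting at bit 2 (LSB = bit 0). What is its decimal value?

54

v = 0011011011
Shift right by 2: 00110110
Mask low 7 bits: 0110110 = 54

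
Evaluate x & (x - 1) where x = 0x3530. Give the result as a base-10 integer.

x = 11010100110000 = 13616
x - 1 = 11010100101111
AND   = 11010100100000 = 13600
(x & (x - 1) clears the lowest set bit of x.)

13600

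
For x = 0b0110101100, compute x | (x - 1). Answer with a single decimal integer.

431

x = 110101100 = 428
x - 1 = 110101011
OR    = 110101111 = 431
(x | (x - 1) sets all bits below the lowest set bit.)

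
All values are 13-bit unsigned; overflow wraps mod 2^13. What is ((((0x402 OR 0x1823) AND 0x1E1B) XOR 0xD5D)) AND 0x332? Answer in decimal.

0x402 = 0010000000010
0x1823 = 1100000100011
→ OR → 1110000100011 = 7203
0x1E1B = 1111000011011
→ AND → 1110000000011 = 7171
0xD5D = 0110101011101
→ XOR → 1000101011110 = 4446
0x332 = 0001100110010
→ AND → 0000100010010 = 274

274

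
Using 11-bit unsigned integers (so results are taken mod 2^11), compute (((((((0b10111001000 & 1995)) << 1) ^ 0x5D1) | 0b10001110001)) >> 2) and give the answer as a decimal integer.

412

0b10111001000 = 10111001000
1995 = 11111001011
→ & → 10111001000 = 1480
→ << 1 (mod 2^11) → 01110010000 = 912
0x5D1 = 10111010001
→ ^ → 11001000001 = 1601
0b10001110001 = 10001110001
→ | → 11001110001 = 1649
→ >> 2 → 00110011100 = 412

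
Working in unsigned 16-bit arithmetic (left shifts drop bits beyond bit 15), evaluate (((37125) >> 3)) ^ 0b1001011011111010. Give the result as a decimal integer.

34010

37125 = 1001000100000101
→ >> 3 → 0001001000100000 = 4640
0b1001011011111010 = 1001011011111010
→ ^ → 1000010011011010 = 34010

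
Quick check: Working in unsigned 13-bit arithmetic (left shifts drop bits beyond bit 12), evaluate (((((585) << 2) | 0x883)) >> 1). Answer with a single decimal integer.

585 = 0001001001001
→ << 2 (mod 2^13) → 0100100100100 = 2340
0x883 = 0100010000011
→ | → 0100110100111 = 2471
→ >> 1 → 0010011010011 = 1235

1235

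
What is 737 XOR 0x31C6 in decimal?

13095

737 = 00001011100001
0x31C6 = 11000111000110
XOR → 11001100100111 = 13095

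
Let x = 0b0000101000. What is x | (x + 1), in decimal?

41

x = 101000 = 40
x + 1 = 101001
OR    = 101001 = 41
(x | (x + 1) sets the lowest cleared bit.)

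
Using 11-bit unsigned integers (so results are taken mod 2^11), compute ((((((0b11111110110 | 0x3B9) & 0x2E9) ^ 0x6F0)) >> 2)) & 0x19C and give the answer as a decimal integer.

260

0b11111110110 = 11111110110
0x3B9 = 01110111001
→ | → 11111111111 = 2047
0x2E9 = 01011101001
→ & → 01011101001 = 745
0x6F0 = 11011110000
→ ^ → 10000011001 = 1049
→ >> 2 → 00100000110 = 262
0x19C = 00110011100
→ & → 00100000100 = 260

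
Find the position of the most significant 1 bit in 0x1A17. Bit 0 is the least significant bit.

12

0x1A17 = 1101000010111
The topmost 1 is at position 12 (since 2^12 = 4096 ≤ 6679 < 8192).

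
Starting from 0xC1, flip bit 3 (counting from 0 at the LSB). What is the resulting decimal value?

x = 0000011000001
bit 3 is currently 0; toggle it via x ^ (1 << 3) = x ^ 8
→ 0000011001001 = 201

201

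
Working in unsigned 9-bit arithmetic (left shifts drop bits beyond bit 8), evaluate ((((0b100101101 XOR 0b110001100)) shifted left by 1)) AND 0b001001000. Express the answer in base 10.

0b100101101 = 100101101
0b110001100 = 110001100
→ XOR → 010100001 = 161
→ shifted left by 1 (mod 2^9) → 101000010 = 322
0b001001000 = 001001000
→ AND → 001000000 = 64

64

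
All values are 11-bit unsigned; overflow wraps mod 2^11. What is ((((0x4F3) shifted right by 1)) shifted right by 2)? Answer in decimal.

0x4F3 = 10011110011
→ shifted right by 1 → 01001111001 = 633
→ shifted right by 2 → 00010011110 = 158

158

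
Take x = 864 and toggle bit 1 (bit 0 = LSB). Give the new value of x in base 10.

x = 1101100000
bit 1 is currently 0; toggle it via x ^ (1 << 1) = x ^ 2
→ 1101100010 = 866

866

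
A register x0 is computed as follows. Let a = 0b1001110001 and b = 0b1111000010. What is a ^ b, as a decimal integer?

a = 1001110001
b = 1111000010
XOR → 0110110011 = 435

435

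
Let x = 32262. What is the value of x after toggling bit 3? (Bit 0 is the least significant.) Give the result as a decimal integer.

32270

x = 111111000000110
bit 3 is currently 0; toggle it via x ^ (1 << 3) = x ^ 8
→ 111111000001110 = 32270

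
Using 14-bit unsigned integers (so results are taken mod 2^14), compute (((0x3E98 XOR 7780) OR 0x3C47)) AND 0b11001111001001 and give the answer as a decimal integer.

0x3E98 = 11111010011000
7780 = 01111001100100
→ XOR → 10000011111100 = 8444
0x3C47 = 11110001000111
→ OR → 11110011111111 = 15615
0b11001111001001 = 11001111001001
→ AND → 11000011001001 = 12489

12489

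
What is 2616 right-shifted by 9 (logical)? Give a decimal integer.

2616 = 101000111000
shift right by 9 → 000000000101 = 5
(equivalently, floor(2616 / 512))

5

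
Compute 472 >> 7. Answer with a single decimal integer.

3

472 = 111011000
shift right by 7 → 000000011 = 3
(equivalently, floor(472 / 128))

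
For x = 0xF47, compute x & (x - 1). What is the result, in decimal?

3910

x = 111101000111 = 3911
x - 1 = 111101000110
AND   = 111101000110 = 3910
(x & (x - 1) clears the lowest set bit of x.)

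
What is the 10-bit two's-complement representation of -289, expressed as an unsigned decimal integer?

735

289 in 10 bits: 0100100001
Invert: 1011011110
Add 1:  1011011111 = 735
(Check: 2^10 - 289 = 1024 - 289 = 735.)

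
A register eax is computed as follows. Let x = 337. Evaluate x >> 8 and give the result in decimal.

337 = 101010001
shift right by 8 → 000000001 = 1
(equivalently, floor(337 / 256))

1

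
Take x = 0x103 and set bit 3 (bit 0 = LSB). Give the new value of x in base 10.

267

x = 00100000011
bit 3 is currently 0; set it via x | (1 << 3) = x | 8
→ 00100001011 = 267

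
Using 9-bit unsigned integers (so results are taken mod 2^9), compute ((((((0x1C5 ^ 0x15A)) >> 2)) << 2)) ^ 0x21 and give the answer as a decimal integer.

189

0x1C5 = 111000101
0x15A = 101011010
→ ^ → 010011111 = 159
→ >> 2 → 000100111 = 39
→ << 2 (mod 2^9) → 010011100 = 156
0x21 = 000100001
→ ^ → 010111101 = 189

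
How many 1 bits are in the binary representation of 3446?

8

3446 = 110101110110
Count the 1s: 1 + 1 + 1 + 1 + 1 + 1 + 1 + 1 = 8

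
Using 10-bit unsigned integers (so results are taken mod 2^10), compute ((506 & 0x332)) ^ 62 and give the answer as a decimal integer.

268

506 = 0111111010
0x332 = 1100110010
→ & → 0100110010 = 306
62 = 0000111110
→ ^ → 0100001100 = 268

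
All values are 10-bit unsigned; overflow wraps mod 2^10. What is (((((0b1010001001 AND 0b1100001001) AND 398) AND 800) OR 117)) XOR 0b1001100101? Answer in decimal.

0b1010001001 = 1010001001
0b1100001001 = 1100001001
→ AND → 1000001001 = 521
398 = 0110001110
→ AND → 0000001000 = 8
800 = 1100100000
→ AND → 0000000000 = 0
117 = 0001110101
→ OR → 0001110101 = 117
0b1001100101 = 1001100101
→ XOR → 1000010000 = 528

528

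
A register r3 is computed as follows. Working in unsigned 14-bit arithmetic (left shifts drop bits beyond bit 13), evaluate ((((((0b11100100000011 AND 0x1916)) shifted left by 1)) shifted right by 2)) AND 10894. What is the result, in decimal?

2176

0b11100100000011 = 11100100000011
0x1916 = 01100100010110
→ AND → 01100100000010 = 6402
→ shifted left by 1 (mod 2^14) → 11001000000100 = 12804
→ shifted right by 2 → 00110010000001 = 3201
10894 = 10101010001110
→ AND → 00100010000000 = 2176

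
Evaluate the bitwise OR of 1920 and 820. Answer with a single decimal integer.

1920 = 11110000000
820 = 01100110100
 OR → 11110110100 = 1972

1972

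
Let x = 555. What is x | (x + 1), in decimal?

x = 1000101011 = 555
x + 1 = 1000101100
OR    = 1000101111 = 559
(x | (x + 1) sets the lowest cleared bit.)

559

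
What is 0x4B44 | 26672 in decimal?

27508

0x4B44 = 100101101000100
26672 = 110100000110000
 OR → 110101101110100 = 27508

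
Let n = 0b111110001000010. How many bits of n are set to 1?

n = 111110001000010
Count the 1s: 1 + 1 + 1 + 1 + 1 + 1 + 1 = 7

7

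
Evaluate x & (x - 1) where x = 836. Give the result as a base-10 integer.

x = 1101000100 = 836
x - 1 = 1101000011
AND   = 1101000000 = 832
(x & (x - 1) clears the lowest set bit of x.)

832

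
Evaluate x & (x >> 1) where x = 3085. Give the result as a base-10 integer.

x = 110000001101 = 3085
x>>1 = 011000000110
AND  = 010000000100 = 1028
(x & (x >> 1) has a 1 wherever x has two consecutive 1 bits.)

1028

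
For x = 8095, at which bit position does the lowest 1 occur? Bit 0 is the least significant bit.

8095 = 1111110011111
Trailing zeros: 0, so the lowest set bit is bit 0 (value 1).

0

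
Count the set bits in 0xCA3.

0xCA3 = 110010100011
Count the 1s: 1 + 1 + 1 + 1 + 1 + 1 = 6

6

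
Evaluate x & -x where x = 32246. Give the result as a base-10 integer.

2

x = 111110111110110 = 32246
-x (two's complement) = …000001000001010
AND   = 000000000000010 = 2
(x & -x isolates the lowest set bit of x.)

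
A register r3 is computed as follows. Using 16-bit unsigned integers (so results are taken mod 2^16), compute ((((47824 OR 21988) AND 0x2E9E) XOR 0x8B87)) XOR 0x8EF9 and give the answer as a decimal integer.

47824 = 1011101011010000
21988 = 0101010111100100
→ OR → 1111111111110100 = 65524
0x2E9E = 0010111010011110
→ AND → 0010111010010100 = 11924
0x8B87 = 1000101110000111
→ XOR → 1010010100010011 = 42259
0x8EF9 = 1000111011111001
→ XOR → 0010101111101010 = 11242

11242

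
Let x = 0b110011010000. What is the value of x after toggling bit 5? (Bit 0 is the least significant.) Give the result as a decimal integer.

3312

x = 110011010000
bit 5 is currently 0; toggle it via x ^ (1 << 5) = x ^ 32
→ 110011110000 = 3312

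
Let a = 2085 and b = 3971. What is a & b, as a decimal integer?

2049

2085 = 100000100101
3971 = 111110000011
AND → 100000000001 = 2049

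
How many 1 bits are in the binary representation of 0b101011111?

7

n = 101011111
Count the 1s: 1 + 1 + 1 + 1 + 1 + 1 + 1 = 7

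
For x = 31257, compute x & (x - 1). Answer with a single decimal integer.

x = 111101000011001 = 31257
x - 1 = 111101000011000
AND   = 111101000011000 = 31256
(x & (x - 1) clears the lowest set bit of x.)

31256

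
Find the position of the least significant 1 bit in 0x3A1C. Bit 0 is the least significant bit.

2

0x3A1C = 11101000011100
Trailing zeros: 2, so the lowest set bit is bit 2 (value 4).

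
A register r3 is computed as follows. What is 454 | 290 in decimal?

454 = 111000110
290 = 100100010
 OR → 111100110 = 486

486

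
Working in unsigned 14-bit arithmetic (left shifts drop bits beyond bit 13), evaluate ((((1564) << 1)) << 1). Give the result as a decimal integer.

6256

1564 = 00011000011100
→ << 1 (mod 2^14) → 00110000111000 = 3128
→ << 1 (mod 2^14) → 01100001110000 = 6256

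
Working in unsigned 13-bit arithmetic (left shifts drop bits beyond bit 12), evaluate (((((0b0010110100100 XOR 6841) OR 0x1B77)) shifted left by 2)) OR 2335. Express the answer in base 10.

7679

0b0010110100100 = 0010110100100
6841 = 1101010111001
→ XOR → 1111100011101 = 7965
0x1B77 = 1101101110111
→ OR → 1111101111111 = 8063
→ shifted left by 2 (mod 2^13) → 1110111111100 = 7676
2335 = 0100100011111
→ OR → 1110111111111 = 7679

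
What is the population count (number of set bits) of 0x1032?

0x1032 = 1000000110010
Count the 1s: 1 + 1 + 1 + 1 = 4

4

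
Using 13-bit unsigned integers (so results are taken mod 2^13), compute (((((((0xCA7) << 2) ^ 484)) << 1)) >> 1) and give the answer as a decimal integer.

888

0xCA7 = 0110010100111
→ << 2 (mod 2^13) → 1001010011100 = 4764
484 = 0000111100100
→ ^ → 1001101111000 = 4984
→ << 1 (mod 2^13) → 0011011110000 = 1776
→ >> 1 → 0001101111000 = 888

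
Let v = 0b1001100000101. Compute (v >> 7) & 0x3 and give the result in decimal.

v = 1001100000101
Shift right by 7: 100110
Mask low 2 bits: 10 = 2

2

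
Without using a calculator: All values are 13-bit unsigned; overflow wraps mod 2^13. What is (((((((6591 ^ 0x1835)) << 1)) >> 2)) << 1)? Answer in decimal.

6591 = 1100110111111
0x1835 = 1100000110101
→ ^ → 0000110001010 = 394
→ << 1 (mod 2^13) → 0001100010100 = 788
→ >> 2 → 0000011000101 = 197
→ << 1 (mod 2^13) → 0000110001010 = 394

394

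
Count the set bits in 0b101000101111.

n = 101000101111
Count the 1s: 1 + 1 + 1 + 1 + 1 + 1 + 1 = 7

7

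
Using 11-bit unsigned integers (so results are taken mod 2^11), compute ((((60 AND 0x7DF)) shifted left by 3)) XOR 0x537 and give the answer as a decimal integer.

1495

60 = 00000111100
0x7DF = 11111011111
→ AND → 00000011100 = 28
→ shifted left by 3 (mod 2^11) → 00011100000 = 224
0x537 = 10100110111
→ XOR → 10111010111 = 1495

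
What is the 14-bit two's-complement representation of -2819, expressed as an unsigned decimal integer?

2819 in 14 bits: 00101100000011
Invert: 11010011111100
Add 1:  11010011111101 = 13565
(Check: 2^14 - 2819 = 16384 - 2819 = 13565.)

13565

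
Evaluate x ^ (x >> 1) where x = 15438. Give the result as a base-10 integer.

x = 11110001001110 = 15438
x>>1 = 01111000100111
XOR  = 10001001101001 = 8809
(x ^ (x >> 1) gives the standard binary-reflected Gray code of x.)

8809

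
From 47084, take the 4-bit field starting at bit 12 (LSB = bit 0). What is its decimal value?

11

v = 1011011111101100
Shift right by 12: 1011
Mask low 4 bits: 1011 = 11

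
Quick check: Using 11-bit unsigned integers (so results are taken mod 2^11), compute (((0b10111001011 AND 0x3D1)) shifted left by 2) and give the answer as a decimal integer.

0b10111001011 = 10111001011
0x3D1 = 01111010001
→ AND → 00111000001 = 449
→ shifted left by 2 (mod 2^11) → 11100000100 = 1796

1796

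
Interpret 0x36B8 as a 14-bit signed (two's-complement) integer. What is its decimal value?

-2376

pattern = 11011010111000 (MSB is 1 ⇒ negative)
Invert: 00100101000111, add 1 → 00100101001000 = 2376, so the value is -2376.
(Equivalently: 14008 - 2^14 = 14008 - 16384 = -2376.)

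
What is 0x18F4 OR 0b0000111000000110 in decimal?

0x18F4 = 1100011110100
b = 0111000000110
 OR → 1111011110110 = 7926

7926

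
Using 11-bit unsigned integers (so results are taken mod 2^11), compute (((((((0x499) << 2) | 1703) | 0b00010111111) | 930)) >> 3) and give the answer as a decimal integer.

0x499 = 10010011001
→ << 2 (mod 2^11) → 01001100100 = 612
1703 = 11010100111
→ | → 11011100111 = 1767
0b00010111111 = 00010111111
→ | → 11011111111 = 1791
930 = 01110100010
→ | → 11111111111 = 2047
→ >> 3 → 00011111111 = 255

255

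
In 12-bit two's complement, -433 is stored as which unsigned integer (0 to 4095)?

433 in 12 bits: 000110110001
Invert: 111001001110
Add 1:  111001001111 = 3663
(Check: 2^12 - 433 = 4096 - 433 = 3663.)

3663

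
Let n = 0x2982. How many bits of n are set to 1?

0x2982 = 10100110000010
Count the 1s: 1 + 1 + 1 + 1 + 1 = 5

5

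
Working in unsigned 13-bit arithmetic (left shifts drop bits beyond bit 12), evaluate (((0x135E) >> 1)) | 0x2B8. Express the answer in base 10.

0x135E = 1001101011110
→ >> 1 → 0100110101111 = 2479
0x2B8 = 0001010111000
→ | → 0101110111111 = 3007

3007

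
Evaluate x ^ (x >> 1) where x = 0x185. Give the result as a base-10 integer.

x = 110000101 = 389
x>>1 = 011000010
XOR  = 101000111 = 327
(x ^ (x >> 1) gives the standard binary-reflected Gray code of x.)

327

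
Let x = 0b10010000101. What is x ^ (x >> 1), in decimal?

1735

x = 10010000101 = 1157
x>>1 = 01001000010
XOR  = 11011000111 = 1735
(x ^ (x >> 1) gives the standard binary-reflected Gray code of x.)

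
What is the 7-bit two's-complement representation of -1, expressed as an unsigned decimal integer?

127

1 in 7 bits: 0000001
Invert: 1111110
Add 1:  1111111 = 127
(Check: 2^7 - 1 = 128 - 1 = 127.)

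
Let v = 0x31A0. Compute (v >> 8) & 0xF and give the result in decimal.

1

v = 11000110100000
Shift right by 8: 110001
Mask low 4 bits: 0001 = 1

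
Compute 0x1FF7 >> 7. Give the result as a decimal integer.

63

0x1FF7 = 1111111110111
shift right by 7 → 0000000111111 = 63
(equivalently, floor(8183 / 128))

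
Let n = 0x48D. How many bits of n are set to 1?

5

0x48D = 10010001101
Count the 1s: 1 + 1 + 1 + 1 + 1 = 5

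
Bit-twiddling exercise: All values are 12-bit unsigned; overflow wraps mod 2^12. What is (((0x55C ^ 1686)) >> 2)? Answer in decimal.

0x55C = 010101011100
1686 = 011010010110
→ ^ → 001111001010 = 970
→ >> 2 → 000011110010 = 242

242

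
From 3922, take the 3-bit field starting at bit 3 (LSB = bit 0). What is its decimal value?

v = 111101010010
Shift right by 3: 111101010
Mask low 3 bits: 010 = 2

2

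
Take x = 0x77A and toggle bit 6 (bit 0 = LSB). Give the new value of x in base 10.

x = 011101111010
bit 6 is currently 1; toggle it via x ^ (1 << 6) = x ^ 64
→ 011100111010 = 1850

1850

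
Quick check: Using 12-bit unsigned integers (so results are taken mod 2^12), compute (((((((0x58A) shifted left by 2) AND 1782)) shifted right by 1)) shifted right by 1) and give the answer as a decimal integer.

392

0x58A = 010110001010
→ shifted left by 2 (mod 2^12) → 011000101000 = 1576
1782 = 011011110110
→ AND → 011000100000 = 1568
→ shifted right by 1 → 001100010000 = 784
→ shifted right by 1 → 000110001000 = 392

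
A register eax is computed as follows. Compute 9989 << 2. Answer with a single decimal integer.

9989 = 0010011100000101
shift left by 2 → 1001110000010100 = 39956
(equivalently, 9989 × 2^2 = 9989 × 4)

39956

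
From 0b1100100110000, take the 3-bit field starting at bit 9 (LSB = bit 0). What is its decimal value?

4

v = 1100100110000
Shift right by 9: 1100
Mask low 3 bits: 100 = 4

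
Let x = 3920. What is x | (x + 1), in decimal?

3921

x = 111101010000 = 3920
x + 1 = 111101010001
OR    = 111101010001 = 3921
(x | (x + 1) sets the lowest cleared bit.)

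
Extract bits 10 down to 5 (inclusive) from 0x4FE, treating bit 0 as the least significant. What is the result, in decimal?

v = 010011111110
Shift right by 5: 0100111
Mask low 6 bits: 100111 = 39

39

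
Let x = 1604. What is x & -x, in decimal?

x = 11001000100 = 1604
-x (two's complement) = …00110111100
AND   = 00000000100 = 4
(x & -x isolates the lowest set bit of x.)

4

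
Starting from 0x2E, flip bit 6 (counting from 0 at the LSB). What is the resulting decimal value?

110

x = 000101110
bit 6 is currently 0; toggle it via x ^ (1 << 6) = x ^ 64
→ 001101110 = 110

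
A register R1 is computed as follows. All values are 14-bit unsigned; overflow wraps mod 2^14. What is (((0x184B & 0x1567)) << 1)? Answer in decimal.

8326

0x184B = 01100001001011
0x1567 = 01010101100111
→ & → 01000001000011 = 4163
→ << 1 (mod 2^14) → 10000010000110 = 8326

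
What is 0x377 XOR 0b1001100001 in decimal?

0x377 = 1101110111
b = 1001100001
XOR → 0100010110 = 278

278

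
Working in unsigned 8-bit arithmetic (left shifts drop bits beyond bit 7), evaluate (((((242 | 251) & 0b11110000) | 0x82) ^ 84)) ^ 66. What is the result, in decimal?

242 = 11110010
251 = 11111011
→ | → 11111011 = 251
0b11110000 = 11110000
→ & → 11110000 = 240
0x82 = 10000010
→ | → 11110010 = 242
84 = 01010100
→ ^ → 10100110 = 166
66 = 01000010
→ ^ → 11100100 = 228

228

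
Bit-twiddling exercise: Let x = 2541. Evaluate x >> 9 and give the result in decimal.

4

2541 = 100111101101
shift right by 9 → 000000000100 = 4
(equivalently, floor(2541 / 512))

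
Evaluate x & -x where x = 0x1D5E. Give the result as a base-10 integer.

x = 1110101011110 = 7518
-x (two's complement) = …0001010100010
AND   = 0000000000010 = 2
(x & -x isolates the lowest set bit of x.)

2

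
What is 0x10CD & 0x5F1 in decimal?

193

0x10CD = 1000011001101
0x5F1 = 0010111110001
AND → 0000011000001 = 193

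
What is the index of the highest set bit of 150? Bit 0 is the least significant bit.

150 = 10010110
The topmost 1 is at position 7 (since 2^7 = 128 ≤ 150 < 256).

7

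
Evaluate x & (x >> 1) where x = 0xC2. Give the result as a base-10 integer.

64

x = 11000010 = 194
x>>1 = 01100001
AND  = 01000000 = 64
(x & (x >> 1) has a 1 wherever x has two consecutive 1 bits.)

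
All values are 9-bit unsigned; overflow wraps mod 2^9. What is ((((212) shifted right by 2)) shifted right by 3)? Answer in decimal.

6

212 = 011010100
→ shifted right by 2 → 000110101 = 53
→ shifted right by 3 → 000000110 = 6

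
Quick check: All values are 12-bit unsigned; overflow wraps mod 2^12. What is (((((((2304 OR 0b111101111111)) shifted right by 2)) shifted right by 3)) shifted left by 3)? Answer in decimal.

2304 = 100100000000
0b111101111111 = 111101111111
→ OR → 111101111111 = 3967
→ shifted right by 2 → 001111011111 = 991
→ shifted right by 3 → 000001111011 = 123
→ shifted left by 3 (mod 2^12) → 001111011000 = 984

984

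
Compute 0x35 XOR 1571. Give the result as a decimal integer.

1558

0x35 = 00000110101
1571 = 11000100011
XOR → 11000010110 = 1558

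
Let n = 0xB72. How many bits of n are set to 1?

7

0xB72 = 101101110010
Count the 1s: 1 + 1 + 1 + 1 + 1 + 1 + 1 = 7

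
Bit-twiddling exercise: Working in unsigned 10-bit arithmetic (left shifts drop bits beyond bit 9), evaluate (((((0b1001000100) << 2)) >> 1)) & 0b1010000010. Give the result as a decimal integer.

0b1001000100 = 1001000100
→ << 2 (mod 2^10) → 0100010000 = 272
→ >> 1 → 0010001000 = 136
0b1010000010 = 1010000010
→ & → 0010000000 = 128

128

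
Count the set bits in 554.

554 = 1000101010
Count the 1s: 1 + 1 + 1 + 1 = 4

4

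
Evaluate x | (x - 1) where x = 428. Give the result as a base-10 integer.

431

x = 110101100 = 428
x - 1 = 110101011
OR    = 110101111 = 431
(x | (x - 1) sets all bits below the lowest set bit.)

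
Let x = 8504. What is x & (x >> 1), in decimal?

24

x = 10000100111000 = 8504
x>>1 = 01000010011100
AND  = 00000000011000 = 24
(x & (x >> 1) has a 1 wherever x has two consecutive 1 bits.)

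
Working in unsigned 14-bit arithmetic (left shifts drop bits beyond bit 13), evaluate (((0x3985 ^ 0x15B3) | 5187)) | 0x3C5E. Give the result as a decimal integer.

0x3985 = 11100110000101
0x15B3 = 01010110110011
→ ^ → 10110000110110 = 11318
5187 = 01010001000011
→ | → 11110001110111 = 15479
0x3C5E = 11110001011110
→ | → 11110001111111 = 15487

15487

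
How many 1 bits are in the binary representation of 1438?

7

1438 = 10110011110
Count the 1s: 1 + 1 + 1 + 1 + 1 + 1 + 1 = 7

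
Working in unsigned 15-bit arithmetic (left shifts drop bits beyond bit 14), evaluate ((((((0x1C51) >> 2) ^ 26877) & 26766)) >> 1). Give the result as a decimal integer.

13380

0x1C51 = 001110001010001
→ >> 2 → 000011100010100 = 1812
26877 = 110100011111101
→ ^ → 110111111101001 = 28649
26766 = 110100010001110
→ & → 110100010001000 = 26760
→ >> 1 → 011010001000100 = 13380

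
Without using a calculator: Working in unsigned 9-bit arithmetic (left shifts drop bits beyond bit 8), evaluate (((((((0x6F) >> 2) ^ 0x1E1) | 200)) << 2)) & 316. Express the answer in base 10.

296

0x6F = 001101111
→ >> 2 → 000011011 = 27
0x1E1 = 111100001
→ ^ → 111111010 = 506
200 = 011001000
→ | → 111111010 = 506
→ << 2 (mod 2^9) → 111101000 = 488
316 = 100111100
→ & → 100101000 = 296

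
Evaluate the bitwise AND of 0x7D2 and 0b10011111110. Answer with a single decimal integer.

0x7D2 = 11111010010
b = 10011111110
AND → 10011010010 = 1234

1234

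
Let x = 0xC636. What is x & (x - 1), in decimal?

50740

x = 1100011000110110 = 50742
x - 1 = 1100011000110101
AND   = 1100011000110100 = 50740
(x & (x - 1) clears the lowest set bit of x.)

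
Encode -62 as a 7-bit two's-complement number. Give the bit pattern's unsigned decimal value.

62 in 7 bits: 0111110
Invert: 1000001
Add 1:  1000010 = 66
(Check: 2^7 - 62 = 128 - 62 = 66.)

66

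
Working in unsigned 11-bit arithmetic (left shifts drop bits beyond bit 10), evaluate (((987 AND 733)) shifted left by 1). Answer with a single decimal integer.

1458

987 = 01111011011
733 = 01011011101
→ AND → 01011011001 = 729
→ shifted left by 1 (mod 2^11) → 10110110010 = 1458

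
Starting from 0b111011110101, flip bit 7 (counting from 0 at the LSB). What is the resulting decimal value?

x = 111011110101
bit 7 is currently 1; toggle it via x ^ (1 << 7) = x ^ 128
→ 111001110101 = 3701

3701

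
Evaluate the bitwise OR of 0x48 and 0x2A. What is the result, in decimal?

106

0x48 = 1001000
0x2A = 0101010
 OR → 1101010 = 106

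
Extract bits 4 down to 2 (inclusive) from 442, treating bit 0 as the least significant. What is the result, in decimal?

6

v = 00110111010
Shift right by 2: 001101110
Mask low 3 bits: 110 = 6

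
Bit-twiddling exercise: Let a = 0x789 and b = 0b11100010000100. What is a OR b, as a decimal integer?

0x789 = 00011110001001
b = 11100010000100
 OR → 11111110001101 = 16269

16269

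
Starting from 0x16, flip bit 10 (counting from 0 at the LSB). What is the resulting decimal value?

x = 00000010110
bit 10 is currently 0; toggle it via x ^ (1 << 10) = x ^ 1024
→ 10000010110 = 1046

1046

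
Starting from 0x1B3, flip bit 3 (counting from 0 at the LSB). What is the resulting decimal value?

443

x = 110110011
bit 3 is currently 0; toggle it via x ^ (1 << 3) = x ^ 8
→ 110111011 = 443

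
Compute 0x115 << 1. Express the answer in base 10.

554

0x115 = 0100010101
shift left by 1 → 1000101010 = 554
(equivalently, 277 × 2^1 = 277 × 2)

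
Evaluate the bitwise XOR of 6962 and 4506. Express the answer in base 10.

2728

6962 = 1101100110010
4506 = 1000110011010
XOR → 0101010101000 = 2728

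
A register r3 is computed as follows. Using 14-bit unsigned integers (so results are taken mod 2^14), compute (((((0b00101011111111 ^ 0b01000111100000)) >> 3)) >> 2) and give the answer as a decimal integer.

216

0b00101011111111 = 00101011111111
0b01000111100000 = 01000111100000
→ ^ → 01101100011111 = 6943
→ >> 3 → 00001101100011 = 867
→ >> 2 → 00000011011000 = 216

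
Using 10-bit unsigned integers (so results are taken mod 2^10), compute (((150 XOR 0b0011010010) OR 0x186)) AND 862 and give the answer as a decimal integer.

326

150 = 0010010110
0b0011010010 = 0011010010
→ XOR → 0001000100 = 68
0x186 = 0110000110
→ OR → 0111000110 = 454
862 = 1101011110
→ AND → 0101000110 = 326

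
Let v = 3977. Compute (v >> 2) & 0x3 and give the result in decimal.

2

v = 111110001001
Shift right by 2: 1111100010
Mask low 2 bits: 10 = 2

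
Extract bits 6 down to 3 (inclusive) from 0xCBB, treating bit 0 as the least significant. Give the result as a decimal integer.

7

v = 0110010111011
Shift right by 3: 0110010111
Mask low 4 bits: 0111 = 7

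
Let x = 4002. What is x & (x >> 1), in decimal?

x = 111110100010 = 4002
x>>1 = 011111010001
AND  = 011110000000 = 1920
(x & (x >> 1) has a 1 wherever x has two consecutive 1 bits.)

1920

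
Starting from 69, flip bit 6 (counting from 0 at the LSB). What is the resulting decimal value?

x = 01000101
bit 6 is currently 1; toggle it via x ^ (1 << 6) = x ^ 64
→ 00000101 = 5

5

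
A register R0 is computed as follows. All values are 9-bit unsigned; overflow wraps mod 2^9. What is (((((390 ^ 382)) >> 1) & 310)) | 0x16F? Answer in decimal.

383

390 = 110000110
382 = 101111110
→ ^ → 011111000 = 248
→ >> 1 → 001111100 = 124
310 = 100110110
→ & → 000110100 = 52
0x16F = 101101111
→ | → 101111111 = 383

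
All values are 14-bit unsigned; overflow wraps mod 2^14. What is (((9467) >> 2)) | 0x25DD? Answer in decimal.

9467 = 10010011111011
→ >> 2 → 00100100111110 = 2366
0x25DD = 10010111011101
→ | → 10110111111111 = 11775

11775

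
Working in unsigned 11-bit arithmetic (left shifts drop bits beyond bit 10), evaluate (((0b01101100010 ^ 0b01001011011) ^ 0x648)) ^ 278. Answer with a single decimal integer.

1639

0b01101100010 = 01101100010
0b01001011011 = 01001011011
→ ^ → 00100111001 = 313
0x648 = 11001001000
→ ^ → 11101110001 = 1905
278 = 00100010110
→ ^ → 11001100111 = 1639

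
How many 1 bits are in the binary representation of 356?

356 = 101100100
Count the 1s: 1 + 1 + 1 + 1 = 4

4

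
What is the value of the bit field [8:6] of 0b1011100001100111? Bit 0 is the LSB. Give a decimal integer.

1

v = 1011100001100111
Shift right by 6: 1011100001
Mask low 3 bits: 001 = 1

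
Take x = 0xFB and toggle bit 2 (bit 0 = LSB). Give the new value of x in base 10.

x = 011111011
bit 2 is currently 0; toggle it via x ^ (1 << 2) = x ^ 4
→ 011111111 = 255

255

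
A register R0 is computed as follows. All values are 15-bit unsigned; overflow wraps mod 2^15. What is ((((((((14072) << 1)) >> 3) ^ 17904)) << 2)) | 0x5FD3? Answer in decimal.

32763

14072 = 011011011111000
→ << 1 (mod 2^15) → 110110111110000 = 28144
→ >> 3 → 000110110111110 = 3518
17904 = 100010111110000
→ ^ → 100100001001110 = 18510
→ << 2 (mod 2^15) → 010000100111000 = 8504
0x5FD3 = 101111111010011
→ | → 111111111111011 = 32763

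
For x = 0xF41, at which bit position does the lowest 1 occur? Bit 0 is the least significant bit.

0xF41 = 111101000001
Trailing zeros: 0, so the lowest set bit is bit 0 (value 1).

0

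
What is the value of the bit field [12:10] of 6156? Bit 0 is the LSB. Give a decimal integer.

6

v = 1100000001100
Shift right by 10: 110
Mask low 3 bits: 110 = 6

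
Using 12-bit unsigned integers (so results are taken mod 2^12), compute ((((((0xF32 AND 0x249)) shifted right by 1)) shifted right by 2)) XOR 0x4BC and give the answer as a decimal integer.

0xF32 = 111100110010
0x249 = 001001001001
→ AND → 001000000000 = 512
→ shifted right by 1 → 000100000000 = 256
→ shifted right by 2 → 000001000000 = 64
0x4BC = 010010111100
→ XOR → 010011111100 = 1276

1276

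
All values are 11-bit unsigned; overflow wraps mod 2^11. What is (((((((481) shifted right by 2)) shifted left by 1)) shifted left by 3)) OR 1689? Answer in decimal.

1945

481 = 00111100001
→ shifted right by 2 → 00001111000 = 120
→ shifted left by 1 (mod 2^11) → 00011110000 = 240
→ shifted left by 3 (mod 2^11) → 11110000000 = 1920
1689 = 11010011001
→ OR → 11110011001 = 1945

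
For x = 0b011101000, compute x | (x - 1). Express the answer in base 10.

x = 11101000 = 232
x - 1 = 11100111
OR    = 11101111 = 239
(x | (x - 1) sets all bits below the lowest set bit.)

239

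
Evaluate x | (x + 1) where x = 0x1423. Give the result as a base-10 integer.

5159

x = 1010000100011 = 5155
x + 1 = 1010000100100
OR    = 1010000100111 = 5159
(x | (x + 1) sets the lowest cleared bit.)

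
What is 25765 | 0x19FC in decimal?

25765 = 110010010100101
0x19FC = 001100111111100
 OR → 111110111111101 = 32253

32253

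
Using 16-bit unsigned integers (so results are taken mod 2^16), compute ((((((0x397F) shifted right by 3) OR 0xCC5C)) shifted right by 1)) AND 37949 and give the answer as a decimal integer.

1085

0x397F = 0011100101111111
→ shifted right by 3 → 0000011100101111 = 1839
0xCC5C = 1100110001011100
→ OR → 1100111101111111 = 53119
→ shifted right by 1 → 0110011110111111 = 26559
37949 = 1001010000111101
→ AND → 0000010000111101 = 1085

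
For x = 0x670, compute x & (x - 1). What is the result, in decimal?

x = 11001110000 = 1648
x - 1 = 11001101111
AND   = 11001100000 = 1632
(x & (x - 1) clears the lowest set bit of x.)

1632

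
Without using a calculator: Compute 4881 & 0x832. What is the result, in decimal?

16

4881 = 1001100010001
0x832 = 0100000110010
AND → 0000000010000 = 16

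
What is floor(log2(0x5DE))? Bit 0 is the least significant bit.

10

0x5DE = 10111011110
The topmost 1 is at position 10 (since 2^10 = 1024 ≤ 1502 < 2048).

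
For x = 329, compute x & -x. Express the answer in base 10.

1

x = 101001001 = 329
-x (two's complement) = …010110111
AND   = 000000001 = 1
(x & -x isolates the lowest set bit of x.)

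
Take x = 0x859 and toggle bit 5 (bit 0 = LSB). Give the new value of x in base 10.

x = 0100001011001
bit 5 is currently 0; toggle it via x ^ (1 << 5) = x ^ 32
→ 0100001111001 = 2169

2169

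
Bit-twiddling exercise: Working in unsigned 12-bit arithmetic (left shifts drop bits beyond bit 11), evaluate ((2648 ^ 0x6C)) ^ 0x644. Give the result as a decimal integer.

3184

2648 = 101001011000
0x6C = 000001101100
→ ^ → 101000110100 = 2612
0x644 = 011001000100
→ ^ → 110001110000 = 3184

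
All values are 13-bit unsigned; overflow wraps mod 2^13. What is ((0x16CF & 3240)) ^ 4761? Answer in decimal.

5649

0x16CF = 1011011001111
3240 = 0110010101000
→ & → 0010010001000 = 1160
4761 = 1001010011001
→ ^ → 1011000010001 = 5649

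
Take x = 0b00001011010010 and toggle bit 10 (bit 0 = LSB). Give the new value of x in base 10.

x = 00001011010010
bit 10 is currently 0; toggle it via x ^ (1 << 10) = x ^ 1024
→ 00011011010010 = 1746

1746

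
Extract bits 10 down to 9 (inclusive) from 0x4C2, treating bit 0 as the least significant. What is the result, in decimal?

2

v = 010011000010
Shift right by 9: 010
Mask low 2 bits: 10 = 2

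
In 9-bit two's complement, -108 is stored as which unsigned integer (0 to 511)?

404

108 in 9 bits: 001101100
Invert: 110010011
Add 1:  110010100 = 404
(Check: 2^9 - 108 = 512 - 108 = 404.)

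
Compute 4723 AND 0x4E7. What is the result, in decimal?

4723 = 1001001110011
0x4E7 = 0010011100111
AND → 0000001100011 = 99

99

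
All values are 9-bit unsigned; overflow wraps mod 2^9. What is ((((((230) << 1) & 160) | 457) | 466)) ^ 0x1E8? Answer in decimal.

230 = 011100110
→ << 1 (mod 2^9) → 111001100 = 460
160 = 010100000
→ & → 010000000 = 128
457 = 111001001
→ | → 111001001 = 457
466 = 111010010
→ | → 111011011 = 475
0x1E8 = 111101000
→ ^ → 000110011 = 51

51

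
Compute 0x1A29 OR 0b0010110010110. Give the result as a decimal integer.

8127

0x1A29 = 1101000101001
b = 0010110010110
 OR → 1111110111111 = 8127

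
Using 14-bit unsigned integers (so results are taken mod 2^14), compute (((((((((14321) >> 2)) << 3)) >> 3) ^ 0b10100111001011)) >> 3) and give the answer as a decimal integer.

1414

14321 = 11011111110001
→ >> 2 → 00110111111100 = 3580
→ << 3 (mod 2^14) → 10111111100000 = 12256
→ >> 3 → 00010111111100 = 1532
0b10100111001011 = 10100111001011
→ ^ → 10110000110111 = 11319
→ >> 3 → 00010110000110 = 1414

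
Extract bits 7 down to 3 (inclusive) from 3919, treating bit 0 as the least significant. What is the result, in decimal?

9

v = 111101001111
Shift right by 3: 111101001
Mask low 5 bits: 01001 = 9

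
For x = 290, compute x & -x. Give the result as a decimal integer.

2

x = 100100010 = 290
-x (two's complement) = …011011110
AND   = 000000010 = 2
(x & -x isolates the lowest set bit of x.)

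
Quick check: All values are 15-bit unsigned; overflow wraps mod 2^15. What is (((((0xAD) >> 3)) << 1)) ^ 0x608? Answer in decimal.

0xAD = 000000010101101
→ >> 3 → 000000000010101 = 21
→ << 1 (mod 2^15) → 000000000101010 = 42
0x608 = 000011000001000
→ ^ → 000011000100010 = 1570

1570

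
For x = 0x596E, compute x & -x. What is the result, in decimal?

x = 101100101101110 = 22894
-x (two's complement) = …010011010010010
AND   = 000000000000010 = 2
(x & -x isolates the lowest set bit of x.)

2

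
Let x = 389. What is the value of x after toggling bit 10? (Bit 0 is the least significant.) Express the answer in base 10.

1413

x = 000110000101
bit 10 is currently 0; toggle it via x ^ (1 << 10) = x ^ 1024
→ 010110000101 = 1413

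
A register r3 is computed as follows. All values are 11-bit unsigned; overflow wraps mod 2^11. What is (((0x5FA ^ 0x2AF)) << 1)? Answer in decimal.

0x5FA = 10111111010
0x2AF = 01010101111
→ ^ → 11101010101 = 1877
→ << 1 (mod 2^11) → 11010101010 = 1706

1706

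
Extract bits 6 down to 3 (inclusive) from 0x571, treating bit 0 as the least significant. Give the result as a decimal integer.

14

v = 0010101110001
Shift right by 3: 0010101110
Mask low 4 bits: 1110 = 14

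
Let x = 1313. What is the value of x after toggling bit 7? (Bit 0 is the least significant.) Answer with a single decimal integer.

x = 10100100001
bit 7 is currently 0; toggle it via x ^ (1 << 7) = x ^ 128
→ 10110100001 = 1441

1441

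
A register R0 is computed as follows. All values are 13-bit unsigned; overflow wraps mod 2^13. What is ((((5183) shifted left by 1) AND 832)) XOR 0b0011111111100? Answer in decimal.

1980

5183 = 1010000111111
→ shifted left by 1 (mod 2^13) → 0100001111110 = 2174
832 = 0001101000000
→ AND → 0000001000000 = 64
0b0011111111100 = 0011111111100
→ XOR → 0011110111100 = 1980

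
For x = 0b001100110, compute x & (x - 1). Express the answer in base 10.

100

x = 1100110 = 102
x - 1 = 1100101
AND   = 1100100 = 100
(x & (x - 1) clears the lowest set bit of x.)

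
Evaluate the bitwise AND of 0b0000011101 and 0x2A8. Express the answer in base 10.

8

a = 0000011101
0x2A8 = 1010101000
AND → 0000001000 = 8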